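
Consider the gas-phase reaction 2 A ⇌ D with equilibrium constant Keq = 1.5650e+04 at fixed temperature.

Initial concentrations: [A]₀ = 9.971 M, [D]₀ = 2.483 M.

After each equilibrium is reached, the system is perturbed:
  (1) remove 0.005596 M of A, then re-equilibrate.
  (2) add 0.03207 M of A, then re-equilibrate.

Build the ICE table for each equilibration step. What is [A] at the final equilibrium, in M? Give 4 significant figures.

[A]_eq = 0.02185 M

Q₀ = 0.02497 vs Keq = 1.5650e+04 ⇒ Q<K, forward
Step 1:
                    A           D
  init          9.971       2.483
  Δ            -9.949       4.975
  eq          0.02183       7.458
  solve Keq expr → x = 4.975; check Q = 1.5650e+04
Then remove 0.005596 M of A.
Step 2:
                    A           D
  init        0.01623       7.458
  Δ          0.005592   -0.002796
  eq          0.02183       7.455
  solve Keq expr → x = -0.002796; check Q = 1.5650e+04
Then add 0.03207 M of A.
Step 3:
                    A           D
  init         0.0539       7.455
  Δ          -0.03205     0.01602
  eq          0.02185       7.471
  solve Keq expr → x = 0.01602; check Q = 1.5650e+04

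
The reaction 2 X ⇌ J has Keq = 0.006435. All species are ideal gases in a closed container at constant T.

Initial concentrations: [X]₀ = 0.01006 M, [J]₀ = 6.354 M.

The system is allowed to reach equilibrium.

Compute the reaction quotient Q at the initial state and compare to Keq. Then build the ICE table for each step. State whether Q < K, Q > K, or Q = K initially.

Q₀ = 6.2784e+04 vs Keq = 0.006435 ⇒ Q>K, reverse
Step 1:
                    X           J
  init        0.01006       6.354
  Δ             11.12      -5.558
  eq            11.13      0.7965
  solve Keq expr → x = -5.558; check Q = 0.006435

Q₀ = 6.2784e+04; Q > K (proceeds reverse)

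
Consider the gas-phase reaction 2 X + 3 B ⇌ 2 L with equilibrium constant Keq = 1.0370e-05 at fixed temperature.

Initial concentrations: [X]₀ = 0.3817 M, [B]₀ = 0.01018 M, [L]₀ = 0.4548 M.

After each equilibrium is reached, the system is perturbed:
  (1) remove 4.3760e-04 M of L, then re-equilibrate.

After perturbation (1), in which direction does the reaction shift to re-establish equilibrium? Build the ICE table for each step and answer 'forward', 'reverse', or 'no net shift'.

Direction: forward

Q₀ = 1.3457e+06 vs Keq = 1.0370e-05 ⇒ Q>K, reverse
Step 1:
                   X          B          L
  I           0.3817    0.01018     0.4548
  C           0.4533     0.6799    -0.4533
  E            0.835     0.6901   0.001541
  solve Keq expr → x = -0.2266; check Q = 1.0370e-05
Then remove 4.3760e-04 M of L.
Step 2:
                   X          B          L
  I            0.835     0.6901   0.001104
  C       -4.3462e-04 -6.5192e-04 4.3462e-04
  E           0.8345     0.6894   0.001538
  solve Keq expr → x = 2.1731e-04; check Q = 1.0370e-05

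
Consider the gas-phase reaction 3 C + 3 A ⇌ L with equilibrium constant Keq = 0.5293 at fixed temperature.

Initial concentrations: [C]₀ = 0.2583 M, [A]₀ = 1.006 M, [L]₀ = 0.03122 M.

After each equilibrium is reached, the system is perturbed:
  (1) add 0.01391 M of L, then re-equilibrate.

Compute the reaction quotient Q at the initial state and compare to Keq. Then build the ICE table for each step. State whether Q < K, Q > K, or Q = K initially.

Q₀ = 1.779 vs Keq = 0.5293 ⇒ Q>K, reverse
Step 1:
                  C         A         L
  Initial    0.2583     1.006   0.03122
  Change    0.04332   0.04332  -0.01444
  Equil      0.3016     1.049   0.01678
  solve Keq expr → x = -0.01444; check Q = 0.5293
Then add 0.01391 M of L.
Step 2:
                  C         A         L
  Initial    0.3016     1.049   0.03069
  Change    0.02416   0.02416 -0.008052
  Equil      0.3258     1.073   0.02264
  solve Keq expr → x = -0.008052; check Q = 0.5293

Q₀ = 1.779; Q > K (proceeds reverse)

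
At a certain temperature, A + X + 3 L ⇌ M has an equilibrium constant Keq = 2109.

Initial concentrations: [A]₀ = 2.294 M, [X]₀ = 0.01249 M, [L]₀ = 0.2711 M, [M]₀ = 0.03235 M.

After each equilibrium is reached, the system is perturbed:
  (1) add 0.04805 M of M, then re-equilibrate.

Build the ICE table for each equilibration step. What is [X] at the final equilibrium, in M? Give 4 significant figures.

Q₀ = 56.67 vs Keq = 2109 ⇒ Q<K, forward
Step 1:
                   A          X          L          M
  init         2.294    0.01249     0.2711    0.03235
  Δ         -0.01179   -0.01179   -0.03537    0.01179
  eq           2.282 7.0009e-04     0.2357    0.04414
  solve Keq expr → x = 0.01179; check Q = 2109
Then add 0.04805 M of M.
Step 2:
                   A          X          L          M
  init         2.282 7.0009e-04     0.2357    0.09219
  Δ       7.1166e-04 7.1166e-04   0.002135 -7.1166e-04
  eq           2.283   0.001412     0.2379    0.09148
  solve Keq expr → x = -7.1166e-04; check Q = 2109

[X]_eq = 0.001412 M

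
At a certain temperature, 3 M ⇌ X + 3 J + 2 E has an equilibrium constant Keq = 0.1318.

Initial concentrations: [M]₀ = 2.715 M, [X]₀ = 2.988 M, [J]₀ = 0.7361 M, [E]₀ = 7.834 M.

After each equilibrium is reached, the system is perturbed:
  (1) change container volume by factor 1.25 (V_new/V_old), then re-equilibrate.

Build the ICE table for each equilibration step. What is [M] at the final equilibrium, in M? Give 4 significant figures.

[M]_eq = 2.474 M

Q₀ = 3.655 vs Keq = 0.1318 ⇒ Q>K, reverse
Step 1:
                  M         X         J         E
  init        2.715     2.988    0.7361     7.834
  Δ          0.4412   -0.1471   -0.4412   -0.2941
  eq          3.156     2.841    0.2949      7.54
  solve Keq expr → x = -0.1471; check Q = 0.1318
Then change container volume by factor 1.25 (V_new/V_old).
Step 2:
                  M         X         J         E
  init        2.525     2.273     0.236     6.032
  Δ         -0.0512   0.01707    0.0512   0.03414
  eq          2.474      2.29    0.2872     6.066
  solve Keq expr → x = 0.01707; check Q = 0.1318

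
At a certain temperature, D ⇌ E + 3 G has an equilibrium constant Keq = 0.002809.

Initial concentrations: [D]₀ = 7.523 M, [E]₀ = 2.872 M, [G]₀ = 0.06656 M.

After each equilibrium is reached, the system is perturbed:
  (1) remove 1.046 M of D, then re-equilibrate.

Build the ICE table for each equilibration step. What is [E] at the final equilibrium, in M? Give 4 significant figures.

Q₀ = 1.1257e-04 vs Keq = 0.002809 ⇒ Q<K, forward
Step 1:
                  D         E         G
  init        7.523     2.872   0.06656
  Δ        -0.04221   0.04221    0.1266
  eq          7.481     2.914    0.1932
  solve Keq expr → x = 0.04221; check Q = 0.002809
Then remove 1.046 M of D.
Step 2:
                  D         E         G
  init        6.435     2.914    0.1932
  Δ        0.003122 -0.003122 -0.009365
  eq          6.438     2.911    0.1838
  solve Keq expr → x = -0.003122; check Q = 0.002809

[E]_eq = 2.911 M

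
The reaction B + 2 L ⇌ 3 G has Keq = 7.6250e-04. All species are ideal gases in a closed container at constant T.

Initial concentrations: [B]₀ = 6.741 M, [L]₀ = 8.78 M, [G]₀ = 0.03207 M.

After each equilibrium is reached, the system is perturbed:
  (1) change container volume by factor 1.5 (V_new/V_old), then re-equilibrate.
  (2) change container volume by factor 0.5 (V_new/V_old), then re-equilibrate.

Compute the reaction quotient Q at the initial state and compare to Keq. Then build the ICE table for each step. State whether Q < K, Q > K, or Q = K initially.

Q₀ = 6.3472e-08 vs Keq = 7.6250e-04 ⇒ Q<K, forward
Step 1:
                    B           L           G
  init          6.741        8.78     0.03207
  Δ           -0.2231     -0.4463      0.6694
  eq            6.518       8.334      0.7015
  solve Keq expr → x = 0.2231; check Q = 7.6250e-04
Then change container volume by factor 1.5 (V_new/V_old).
Step 2:
                    B           L           G
  init          4.345       5.556      0.4676
  Δ                 0           0           0
  eq            4.345       5.556      0.4676
  solve Keq expr → x = 0; check Q = 7.6250e-04
Then change container volume by factor 0.5 (V_new/V_old).
Step 3:
                    B           L           G
  init           8.69       11.11      0.9353
  Δ                 0           0           0
  eq             8.69       11.11      0.9353
  solve Keq expr → x = 0; check Q = 7.6250e-04

Q₀ = 6.3472e-08; Q < K (proceeds forward)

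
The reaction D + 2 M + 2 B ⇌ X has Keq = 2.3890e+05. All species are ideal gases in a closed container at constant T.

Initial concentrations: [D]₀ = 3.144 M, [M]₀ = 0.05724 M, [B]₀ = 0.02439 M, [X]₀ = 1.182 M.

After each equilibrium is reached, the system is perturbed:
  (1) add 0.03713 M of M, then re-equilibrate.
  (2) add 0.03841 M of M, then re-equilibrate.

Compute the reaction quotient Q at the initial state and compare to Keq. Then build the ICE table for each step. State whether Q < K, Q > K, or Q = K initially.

Q₀ = 1.9289e+05 vs Keq = 2.3890e+05 ⇒ Q<K, forward
Step 1:
                   D          M          B          X
  init         3.144    0.05724    0.02439      1.182
  Δ       -8.8256e-04  -0.001765  -0.001765 8.8256e-04
  eq           3.143    0.05547    0.02262      1.183
  solve Keq expr → x = 8.8256e-04; check Q = 2.3890e+05
Then add 0.03713 M of M.
Step 2:
                   D          M          B          X
  init         3.143     0.0926    0.02262      1.183
  Δ        -0.003896  -0.007793  -0.007793   0.003896
  eq           3.139    0.08481    0.01483      1.187
  solve Keq expr → x = 0.003896; check Q = 2.3890e+05
Then add 0.03841 M of M.
Step 3:
                   D          M          B          X
  init         3.139     0.1232    0.01483      1.187
  Δ        -0.002123  -0.004246  -0.004246   0.002123
  eq           3.137      0.119    0.01059      1.189
  solve Keq expr → x = 0.002123; check Q = 2.3890e+05

Q₀ = 1.9289e+05; Q < K (proceeds forward)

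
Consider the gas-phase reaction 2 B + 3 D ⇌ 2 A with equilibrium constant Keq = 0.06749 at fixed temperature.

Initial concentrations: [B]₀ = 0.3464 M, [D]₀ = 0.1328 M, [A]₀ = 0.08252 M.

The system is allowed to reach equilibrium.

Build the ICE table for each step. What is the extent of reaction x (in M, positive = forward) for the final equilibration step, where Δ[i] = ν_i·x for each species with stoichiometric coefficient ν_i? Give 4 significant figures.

x = -0.03499 M

Q₀ = 24.23 vs Keq = 0.06749 ⇒ Q>K, reverse
Step 1:
                   B          D          A
  I           0.3464     0.1328    0.08252
  C          0.06998      0.105   -0.06998
  E           0.4164     0.2378    0.01254
  solve Keq expr → x = -0.03499; check Q = 0.06749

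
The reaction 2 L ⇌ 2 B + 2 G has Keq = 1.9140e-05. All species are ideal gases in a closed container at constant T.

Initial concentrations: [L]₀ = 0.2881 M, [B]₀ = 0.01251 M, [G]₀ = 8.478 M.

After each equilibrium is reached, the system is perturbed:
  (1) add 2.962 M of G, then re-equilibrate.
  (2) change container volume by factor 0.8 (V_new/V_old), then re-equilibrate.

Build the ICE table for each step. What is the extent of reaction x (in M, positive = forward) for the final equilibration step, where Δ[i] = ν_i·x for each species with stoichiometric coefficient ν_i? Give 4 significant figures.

x = -1.4376e-05 M

Q₀ = 0.1355 vs Keq = 1.9140e-05 ⇒ Q>K, reverse
Step 1:
                   L          B          G
  Initial     0.2881    0.01251      8.478
  Change     0.01235   -0.01235   -0.01235
  Equil       0.3005 1.5527e-04      8.466
  solve Keq expr → x = -0.006177; check Q = 1.9140e-05
Then add 2.962 M of G.
Step 2:
                   L          B          G
  Initial     0.3005 1.5527e-04      11.43
  Change  4.0230e-05 -4.0230e-05 -4.0230e-05
  Equil       0.3005 1.1504e-04      11.43
  solve Keq expr → x = -2.0115e-05; check Q = 1.9140e-05
Then change container volume by factor 0.8 (V_new/V_old).
Step 3:
                   L          B          G
  Initial     0.3756 1.4380e-04      14.28
  Change  2.8751e-05 -2.8751e-05 -2.8751e-05
  Equil       0.3756 1.1505e-04      14.28
  solve Keq expr → x = -1.4376e-05; check Q = 1.9140e-05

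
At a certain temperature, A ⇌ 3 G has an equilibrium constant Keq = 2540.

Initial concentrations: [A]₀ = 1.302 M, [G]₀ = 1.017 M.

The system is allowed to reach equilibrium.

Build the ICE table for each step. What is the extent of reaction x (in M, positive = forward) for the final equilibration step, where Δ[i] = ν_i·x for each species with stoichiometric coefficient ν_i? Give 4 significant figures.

Q₀ = 0.8079 vs Keq = 2540 ⇒ Q<K, forward
Step 1:
                   A          G
  I            1.302      1.017
  C           -1.259      3.776
  E          0.04335      4.793
  solve Keq expr → x = 1.259; check Q = 2540

x = 1.259 M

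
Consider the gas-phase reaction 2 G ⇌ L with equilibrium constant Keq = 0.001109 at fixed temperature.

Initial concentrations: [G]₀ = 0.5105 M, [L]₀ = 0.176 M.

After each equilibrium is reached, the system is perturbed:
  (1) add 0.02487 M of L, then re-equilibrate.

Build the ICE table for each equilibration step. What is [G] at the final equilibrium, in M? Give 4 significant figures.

Q₀ = 0.6753 vs Keq = 0.001109 ⇒ Q>K, reverse
Step 1:
                  G         L
  init       0.5105     0.176
  Δ          0.3504   -0.1752
  eq         0.8609 8.2185e-04
  solve Keq expr → x = -0.1752; check Q = 0.001109
Then add 0.02487 M of L.
Step 2:
                  G         L
  init       0.8609   0.02569
  Δ         0.04955  -0.02477
  eq         0.9104 9.1917e-04
  solve Keq expr → x = -0.02477; check Q = 0.001109

[G]_eq = 0.9104 M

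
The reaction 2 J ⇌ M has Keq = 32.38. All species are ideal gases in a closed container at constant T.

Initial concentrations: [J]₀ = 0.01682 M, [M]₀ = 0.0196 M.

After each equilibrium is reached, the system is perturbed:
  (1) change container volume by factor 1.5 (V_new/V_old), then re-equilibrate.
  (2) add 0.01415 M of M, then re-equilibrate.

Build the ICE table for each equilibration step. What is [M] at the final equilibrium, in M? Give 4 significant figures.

[M]_eq = 0.0203 M

Q₀ = 69.28 vs Keq = 32.38 ⇒ Q>K, reverse
Step 1:
                   J          M
  init       0.01682     0.0196
  Δ         0.005867  -0.002934
  eq         0.02269    0.01667
  solve Keq expr → x = -0.002934; check Q = 32.38
Then change container volume by factor 1.5 (V_new/V_old).
Step 2:
                   J          M
  init       0.01512    0.01111
  Δ         0.002379   -0.00119
  eq          0.0175   0.009921
  solve Keq expr → x = -0.00119; check Q = 32.38
Then add 0.01415 M of M.
Step 3:
                   J          M
  init        0.0175    0.02407
  Δ         0.007536  -0.003768
  eq         0.02504     0.0203
  solve Keq expr → x = -0.003768; check Q = 32.38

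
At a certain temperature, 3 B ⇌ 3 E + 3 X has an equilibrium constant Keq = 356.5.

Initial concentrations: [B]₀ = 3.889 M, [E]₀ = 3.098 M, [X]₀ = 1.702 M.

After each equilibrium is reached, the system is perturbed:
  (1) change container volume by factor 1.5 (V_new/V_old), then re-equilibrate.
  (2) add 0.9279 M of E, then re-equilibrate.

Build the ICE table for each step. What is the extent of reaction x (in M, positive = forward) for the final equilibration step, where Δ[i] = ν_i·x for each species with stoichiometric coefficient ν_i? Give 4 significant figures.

Q₀ = 2.492 vs Keq = 356.5 ⇒ Q<K, forward
Step 1:
                    B           E           X
  init          3.889       3.098       1.702
  Δ            -1.647       1.647       1.647
  eq            2.242       4.745       3.349
  solve Keq expr → x = 0.5491; check Q = 356.5
Then change container volume by factor 1.5 (V_new/V_old).
Step 2:
                    B           E           X
  init          1.494       3.164       2.233
  Δ           -0.2767      0.2767      0.2767
  eq            1.218        3.44        2.51
  solve Keq expr → x = 0.09224; check Q = 356.5
Then add 0.9279 M of E.
Step 3:
                    B           E           X
  init          1.218       4.368        2.51
  Δ            0.1688     -0.1688     -0.1688
  eq            1.386       4.199       2.341
  solve Keq expr → x = -0.05625; check Q = 356.5

x = -0.05625 M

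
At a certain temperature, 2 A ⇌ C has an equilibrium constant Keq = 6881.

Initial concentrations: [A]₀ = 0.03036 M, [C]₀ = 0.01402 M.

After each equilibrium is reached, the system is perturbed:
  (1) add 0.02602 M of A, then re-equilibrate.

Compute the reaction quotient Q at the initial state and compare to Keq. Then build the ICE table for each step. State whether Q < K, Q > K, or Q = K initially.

Q₀ = 15.21 vs Keq = 6881 ⇒ Q<K, forward
Step 1:
                  A         C
  init      0.03036   0.01402
  Δ        -0.02834   0.01417
  eq       0.002024   0.02819
  solve Keq expr → x = 0.01417; check Q = 6881
Then add 0.02602 M of A.
Step 2:
                  A         C
  init      0.02804   0.02819
  Δ         -0.0256    0.0128
  eq       0.002441   0.04099
  solve Keq expr → x = 0.0128; check Q = 6881

Q₀ = 15.21; Q < K (proceeds forward)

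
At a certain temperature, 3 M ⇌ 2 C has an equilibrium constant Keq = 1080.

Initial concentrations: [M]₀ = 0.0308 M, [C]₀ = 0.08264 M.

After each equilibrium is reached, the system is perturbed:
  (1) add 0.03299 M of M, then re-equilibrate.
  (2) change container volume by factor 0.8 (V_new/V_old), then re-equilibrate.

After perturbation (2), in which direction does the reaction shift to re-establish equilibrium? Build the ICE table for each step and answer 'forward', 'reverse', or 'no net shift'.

Direction: forward

Q₀ = 233.7 vs Keq = 1080 ⇒ Q<K, forward
Step 1:
                    M           C
  init         0.0308     0.08264
  Δ          -0.01121    0.007473
  eq          0.01959     0.09011
  solve Keq expr → x = 0.003736; check Q = 1080
Then add 0.03299 M of M.
Step 2:
                    M           C
  init        0.05258     0.09011
  Δ          -0.03017     0.02012
  eq          0.02241      0.1102
  solve Keq expr → x = 0.01006; check Q = 1080
Then change container volume by factor 0.8 (V_new/V_old).
Step 3:
                    M           C
  init        0.02801      0.1378
  Δ         -0.001853    0.001235
  eq          0.02616       0.139
  solve Keq expr → x = 6.1753e-04; check Q = 1080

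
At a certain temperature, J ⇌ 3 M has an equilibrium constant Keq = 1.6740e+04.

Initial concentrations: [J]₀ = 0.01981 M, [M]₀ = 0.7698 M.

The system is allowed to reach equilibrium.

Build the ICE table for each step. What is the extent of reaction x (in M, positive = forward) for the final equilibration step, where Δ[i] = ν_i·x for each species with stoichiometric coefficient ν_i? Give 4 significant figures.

Q₀ = 23.03 vs Keq = 1.6740e+04 ⇒ Q<K, forward
Step 1:
                  J         M
  init      0.01981    0.7698
  Δ        -0.01978   0.05933
  eq      3.4049e-05    0.8291
  solve Keq expr → x = 0.01978; check Q = 1.6740e+04

x = 0.01978 M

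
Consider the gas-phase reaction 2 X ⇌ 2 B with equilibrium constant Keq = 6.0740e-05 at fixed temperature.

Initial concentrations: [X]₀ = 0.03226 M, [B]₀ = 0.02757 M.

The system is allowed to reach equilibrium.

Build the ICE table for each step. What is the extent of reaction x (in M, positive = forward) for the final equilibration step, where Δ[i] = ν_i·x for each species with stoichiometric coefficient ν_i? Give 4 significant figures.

Q₀ = 0.7304 vs Keq = 6.0740e-05 ⇒ Q>K, reverse
Step 1:
                   X          B
  Initial    0.03226    0.02757
  Change     0.02711   -0.02711
  Equil      0.05937 4.6268e-04
  solve Keq expr → x = -0.01355; check Q = 6.0740e-05

x = -0.01355 M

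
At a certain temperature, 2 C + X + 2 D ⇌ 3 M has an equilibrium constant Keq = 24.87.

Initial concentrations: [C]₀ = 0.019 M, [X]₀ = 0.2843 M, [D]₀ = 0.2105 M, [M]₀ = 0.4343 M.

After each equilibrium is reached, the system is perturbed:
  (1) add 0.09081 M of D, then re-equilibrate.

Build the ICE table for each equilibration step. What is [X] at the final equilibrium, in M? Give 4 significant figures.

Q₀ = 1.8013e+04 vs Keq = 24.87 ⇒ Q>K, reverse
Step 1:
                   C          X          D          M
  Initial      0.019     0.2843     0.2105     0.4343
  Change      0.1176    0.05881     0.1176    -0.1764
  Equil       0.1366     0.3431     0.3281     0.2579
  solve Keq expr → x = -0.05881; check Q = 24.87
Then add 0.09081 M of D.
Step 2:
                   C          X          D          M
  Initial     0.1366     0.3431     0.4189     0.2579
  Change    -0.01269  -0.006343   -0.01269    0.01903
  Equil       0.1239     0.3368     0.4062     0.2769
  solve Keq expr → x = 0.006343; check Q = 24.87

[X]_eq = 0.3368 M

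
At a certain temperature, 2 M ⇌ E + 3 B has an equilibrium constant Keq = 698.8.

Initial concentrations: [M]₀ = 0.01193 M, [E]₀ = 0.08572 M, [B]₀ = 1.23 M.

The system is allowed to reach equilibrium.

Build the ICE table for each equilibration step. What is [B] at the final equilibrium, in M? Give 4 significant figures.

[B]_eq = 1.226 M

Q₀ = 1121 vs Keq = 698.8 ⇒ Q>K, reverse
Step 1:
                  M         E         B
  Initial   0.01193   0.08572      1.23
  Change   0.002966 -0.001483 -0.004449
  Equil      0.0149   0.08424     1.226
  solve Keq expr → x = -0.001483; check Q = 698.8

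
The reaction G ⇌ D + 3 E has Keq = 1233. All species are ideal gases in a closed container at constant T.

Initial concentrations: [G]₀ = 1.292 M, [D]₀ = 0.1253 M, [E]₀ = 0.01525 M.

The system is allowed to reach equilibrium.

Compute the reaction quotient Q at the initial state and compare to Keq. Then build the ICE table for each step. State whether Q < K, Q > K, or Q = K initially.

Q₀ = 3.4395e-07; Q < K (proceeds forward)

Q₀ = 3.4395e-07 vs Keq = 1233 ⇒ Q<K, forward
Step 1:
                  G         D         E
  Initial     1.292    0.1253   0.01525
  Change     -1.235     1.235     3.705
  Equil     0.05683      1.36     3.721
  solve Keq expr → x = 1.235; check Q = 1233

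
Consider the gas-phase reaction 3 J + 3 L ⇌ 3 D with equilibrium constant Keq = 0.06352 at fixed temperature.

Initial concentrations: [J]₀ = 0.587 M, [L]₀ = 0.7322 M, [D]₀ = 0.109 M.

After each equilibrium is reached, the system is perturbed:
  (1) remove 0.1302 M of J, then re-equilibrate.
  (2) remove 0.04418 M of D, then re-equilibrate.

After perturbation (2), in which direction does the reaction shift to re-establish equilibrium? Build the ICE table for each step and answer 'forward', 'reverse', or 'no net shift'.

Direction: forward

Q₀ = 0.01631 vs Keq = 0.06352 ⇒ Q<K, forward
Step 1:
                   J          L          D
  I            0.587     0.7322      0.109
  C         -0.04139   -0.04139    0.04139
  E           0.5456     0.6908     0.1504
  solve Keq expr → x = 0.0138; check Q = 0.06352
Then remove 0.1302 M of J.
Step 2:
                   J          L          D
  I           0.4154     0.6908     0.1504
  C          0.02473    0.02473   -0.02473
  E           0.4401     0.7155     0.1257
  solve Keq expr → x = -0.008243; check Q = 0.06352
Then remove 0.04418 M of D.
Step 3:
                   J          L          D
  I           0.4401     0.7155    0.08148
  C         -0.03049   -0.03049    0.03049
  E           0.4096      0.685      0.112
  solve Keq expr → x = 0.01016; check Q = 0.06352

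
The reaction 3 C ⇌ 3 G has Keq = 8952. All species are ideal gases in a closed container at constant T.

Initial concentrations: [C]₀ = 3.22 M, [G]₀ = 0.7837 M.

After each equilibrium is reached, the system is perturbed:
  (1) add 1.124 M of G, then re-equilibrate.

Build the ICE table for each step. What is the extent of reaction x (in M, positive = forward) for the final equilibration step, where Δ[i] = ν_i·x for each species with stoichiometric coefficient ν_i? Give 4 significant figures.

x = -0.01722 M

Q₀ = 0.01442 vs Keq = 8952 ⇒ Q<K, forward
Step 1:
                   C          G
  I             3.22     0.7837
  C           -3.036      3.036
  E            0.184       3.82
  solve Keq expr → x = 1.012; check Q = 8952
Then add 1.124 M of G.
Step 2:
                   C          G
  I            0.184      4.944
  C          0.05165   -0.05165
  E           0.2356      4.892
  solve Keq expr → x = -0.01722; check Q = 8952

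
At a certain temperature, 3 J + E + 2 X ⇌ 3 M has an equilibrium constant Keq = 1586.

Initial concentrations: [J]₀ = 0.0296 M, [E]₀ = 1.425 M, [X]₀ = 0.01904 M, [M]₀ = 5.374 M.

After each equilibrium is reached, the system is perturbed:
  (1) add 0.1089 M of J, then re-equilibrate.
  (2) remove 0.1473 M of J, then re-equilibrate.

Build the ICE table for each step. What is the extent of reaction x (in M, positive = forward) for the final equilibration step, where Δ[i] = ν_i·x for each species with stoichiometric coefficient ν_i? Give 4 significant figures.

x = -0.02605 M

Q₀ = 1.1584e+10 vs Keq = 1586 ⇒ Q>K, reverse
Step 1:
                  J         E         X         M
  Initial    0.0296     1.425   0.01904     5.374
  Change     0.5958    0.1986    0.3972   -0.5958
  Equil      0.6254     1.624    0.4162     4.778
  solve Keq expr → x = -0.1986; check Q = 1586
Then add 0.1089 M of J.
Step 2:
                  J         E         X         M
  Initial    0.7343     1.624    0.4162     4.778
  Change   -0.05704  -0.01901  -0.03803   0.05704
  Equil      0.6772     1.605    0.3782     4.835
  solve Keq expr → x = 0.01901; check Q = 1586
Then remove 0.1473 M of J.
Step 3:
                  J         E         X         M
  Initial    0.5299     1.605    0.3782     4.835
  Change    0.07815   0.02605    0.0521  -0.07815
  Equil      0.6081     1.631    0.4303     4.757
  solve Keq expr → x = -0.02605; check Q = 1586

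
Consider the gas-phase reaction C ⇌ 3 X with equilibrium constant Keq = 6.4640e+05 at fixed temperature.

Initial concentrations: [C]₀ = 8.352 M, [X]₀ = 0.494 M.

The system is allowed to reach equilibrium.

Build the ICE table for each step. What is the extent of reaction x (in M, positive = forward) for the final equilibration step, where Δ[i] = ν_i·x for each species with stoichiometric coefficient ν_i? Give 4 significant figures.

x = 8.326 M

Q₀ = 0.01443 vs Keq = 6.4640e+05 ⇒ Q<K, forward
Step 1:
                    C           X
  init          8.352       0.494
  Δ            -8.326       24.98
  eq          0.02557       25.47
  solve Keq expr → x = 8.326; check Q = 6.4640e+05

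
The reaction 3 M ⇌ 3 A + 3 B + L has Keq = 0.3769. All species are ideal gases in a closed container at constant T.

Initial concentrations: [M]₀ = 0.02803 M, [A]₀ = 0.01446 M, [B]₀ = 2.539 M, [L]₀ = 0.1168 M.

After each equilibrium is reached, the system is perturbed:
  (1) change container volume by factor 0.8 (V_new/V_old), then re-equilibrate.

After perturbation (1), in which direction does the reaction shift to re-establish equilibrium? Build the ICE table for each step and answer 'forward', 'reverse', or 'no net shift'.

Direction: reverse

Q₀ = 0.2625 vs Keq = 0.3769 ⇒ Q<K, forward
Step 1:
                   M          A          B          L
  Initial    0.02803    0.01446      2.539     0.1168
  Change   -0.001156   0.001156   0.001156 3.8548e-04
  Equil      0.02687    0.01562       2.54     0.1172
  solve Keq expr → x = 3.8548e-04; check Q = 0.3769
Then change container volume by factor 0.8 (V_new/V_old).
Step 2:
                   M          A          B          L
  Initial    0.03359    0.01952      3.175     0.1465
  Change    0.003467  -0.003467  -0.003467  -0.001156
  Equil      0.03706    0.01605      3.172     0.1453
  solve Keq expr → x = -0.001156; check Q = 0.3769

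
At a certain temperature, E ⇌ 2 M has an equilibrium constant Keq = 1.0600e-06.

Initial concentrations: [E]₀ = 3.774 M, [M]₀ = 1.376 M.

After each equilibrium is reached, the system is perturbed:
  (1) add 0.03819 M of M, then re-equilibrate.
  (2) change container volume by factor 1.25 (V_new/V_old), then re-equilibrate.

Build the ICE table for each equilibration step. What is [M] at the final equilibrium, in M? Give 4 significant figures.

[M]_eq = 0.001949 M

Q₀ = 0.5017 vs Keq = 1.0600e-06 ⇒ Q>K, reverse
Step 1:
                  E         M
  init        3.774     1.376
  Δ          0.6869    -1.374
  eq          4.461  0.002175
  solve Keq expr → x = -0.6869; check Q = 1.0600e-06
Then add 0.03819 M of M.
Step 2:
                  E         M
  init        4.461   0.04036
  Δ         0.01909  -0.03819
  eq           4.48  0.002179
  solve Keq expr → x = -0.01909; check Q = 1.0600e-06
Then change container volume by factor 1.25 (V_new/V_old).
Step 3:
                  E         M
  init        3.584  0.001743
  Δ       -1.0287e-04 2.0575e-04
  eq          3.584  0.001949
  solve Keq expr → x = 1.0287e-04; check Q = 1.0600e-06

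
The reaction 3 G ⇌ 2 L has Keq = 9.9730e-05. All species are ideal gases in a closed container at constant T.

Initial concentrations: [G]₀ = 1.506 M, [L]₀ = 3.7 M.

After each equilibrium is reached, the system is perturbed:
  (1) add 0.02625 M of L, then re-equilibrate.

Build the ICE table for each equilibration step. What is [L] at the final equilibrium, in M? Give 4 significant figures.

Q₀ = 4.008 vs Keq = 9.9730e-05 ⇒ Q>K, reverse
Step 1:
                    G           L
  init          1.506         3.7
  Δ             5.285      -3.523
  eq            6.791      0.1767
  solve Keq expr → x = -1.762; check Q = 9.9730e-05
Then add 0.02625 M of L.
Step 2:
                    G           L
  init          6.791       0.203
  Δ           0.03719     -0.0248
  eq            6.828      0.1782
  solve Keq expr → x = -0.0124; check Q = 9.9730e-05

[L]_eq = 0.1782 M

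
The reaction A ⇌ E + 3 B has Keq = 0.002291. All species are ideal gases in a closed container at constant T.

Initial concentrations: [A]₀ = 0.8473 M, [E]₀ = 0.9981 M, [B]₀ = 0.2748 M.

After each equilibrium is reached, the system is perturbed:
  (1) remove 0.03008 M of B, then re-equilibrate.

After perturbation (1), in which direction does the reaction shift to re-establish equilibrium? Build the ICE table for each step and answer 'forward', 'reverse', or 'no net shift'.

Q₀ = 0.02444 vs Keq = 0.002291 ⇒ Q>K, reverse
Step 1:
                   A          E          B
  I           0.8473     0.9981     0.2748
  C           0.0485    -0.0485    -0.1455
  E           0.8958     0.9496     0.1293
  solve Keq expr → x = -0.0485; check Q = 0.002291
Then remove 0.03008 M of B.
Step 2:
                   A          E          B
  I           0.8958     0.9496    0.09921
  C        -0.009725   0.009725    0.02917
  E           0.8861     0.9593     0.1284
  solve Keq expr → x = 0.009725; check Q = 0.002291

Direction: forward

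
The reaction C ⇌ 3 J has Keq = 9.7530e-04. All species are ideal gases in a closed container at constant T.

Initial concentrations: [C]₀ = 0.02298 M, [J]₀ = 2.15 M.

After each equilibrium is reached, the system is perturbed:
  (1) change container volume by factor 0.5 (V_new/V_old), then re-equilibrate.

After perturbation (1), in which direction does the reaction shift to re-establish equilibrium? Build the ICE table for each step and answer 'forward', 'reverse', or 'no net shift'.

Direction: reverse

Q₀ = 432.5 vs Keq = 9.7530e-04 ⇒ Q>K, reverse
Step 1:
                   C          J
  init       0.02298       2.15
  Δ           0.6872     -2.062
  eq          0.7102    0.08848
  solve Keq expr → x = -0.6872; check Q = 9.7530e-04
Then change container volume by factor 0.5 (V_new/V_old).
Step 2:
                   C          J
  init          1.42      0.177
  Δ          0.02164   -0.06492
  eq           1.442      0.112
  solve Keq expr → x = -0.02164; check Q = 9.7530e-04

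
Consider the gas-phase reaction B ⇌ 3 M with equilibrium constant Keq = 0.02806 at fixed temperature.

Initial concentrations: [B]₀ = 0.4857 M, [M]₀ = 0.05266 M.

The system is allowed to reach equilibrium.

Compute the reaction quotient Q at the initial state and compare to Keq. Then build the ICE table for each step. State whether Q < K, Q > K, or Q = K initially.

Q₀ = 3.0066e-04; Q < K (proceeds forward)

Q₀ = 3.0066e-04 vs Keq = 0.02806 ⇒ Q<K, forward
Step 1:
                    B           M
  Initial      0.4857     0.05266
  Change     -0.05872      0.1762
  Equil         0.427      0.2288
  solve Keq expr → x = 0.05872; check Q = 0.02806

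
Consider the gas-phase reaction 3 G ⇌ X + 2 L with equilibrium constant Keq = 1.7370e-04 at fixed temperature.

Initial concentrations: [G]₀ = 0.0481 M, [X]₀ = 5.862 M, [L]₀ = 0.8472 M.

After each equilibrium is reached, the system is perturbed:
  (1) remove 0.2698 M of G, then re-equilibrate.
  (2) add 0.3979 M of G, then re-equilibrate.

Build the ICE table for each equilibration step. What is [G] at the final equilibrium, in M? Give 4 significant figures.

Q₀ = 3.7808e+04 vs Keq = 1.7370e-04 ⇒ Q>K, reverse
Step 1:
                   G          X          L
  Initial     0.0481      5.862     0.8472
  Change       1.258    -0.4194    -0.8388
  Equil        1.306      5.443   0.008434
  solve Keq expr → x = -0.4194; check Q = 1.7370e-04
Then remove 0.2698 M of G.
Step 2:
                   G          X          L
  Initial      1.036      5.443   0.008434
  Change    0.003661   -0.00122  -0.002441
  Equil         1.04      5.441   0.005993
  solve Keq expr → x = -0.00122; check Q = 1.7370e-04
Then add 0.3979 M of G.
Step 3:
                   G          X          L
  Initial      1.438      5.441   0.005993
  Change   -0.005538   0.001846   0.003692
  Equil        1.432      5.443   0.009685
  solve Keq expr → x = 0.001846; check Q = 1.7370e-04

[G]_eq = 1.432 M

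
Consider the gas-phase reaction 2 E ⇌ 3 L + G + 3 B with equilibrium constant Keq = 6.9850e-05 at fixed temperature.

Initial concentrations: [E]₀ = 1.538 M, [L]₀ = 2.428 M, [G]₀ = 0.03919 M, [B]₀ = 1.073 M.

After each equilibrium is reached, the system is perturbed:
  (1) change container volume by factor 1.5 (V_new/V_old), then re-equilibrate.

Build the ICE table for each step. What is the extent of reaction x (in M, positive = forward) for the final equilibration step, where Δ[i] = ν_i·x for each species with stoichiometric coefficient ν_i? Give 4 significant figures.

x = 7.4408e-05 M

Q₀ = 0.293 vs Keq = 6.9850e-05 ⇒ Q>K, reverse
Step 1:
                    E           L           G           B
  Initial       1.538       2.428     0.03919       1.073
  Change      0.07835     -0.1175    -0.03917     -0.1175
  Equil         1.616        2.31  1.6961e-05      0.9555
  solve Keq expr → x = -0.03917; check Q = 6.9850e-05
Then change container volume by factor 1.5 (V_new/V_old).
Step 2:
                    E           L           G           B
  Initial       1.078        1.54  1.1308e-05       0.637
  Change  -1.4882e-04  2.2323e-04  7.4408e-05  2.2323e-04
  Equil         1.077       1.541  8.5716e-05      0.6372
  solve Keq expr → x = 7.4408e-05; check Q = 6.9850e-05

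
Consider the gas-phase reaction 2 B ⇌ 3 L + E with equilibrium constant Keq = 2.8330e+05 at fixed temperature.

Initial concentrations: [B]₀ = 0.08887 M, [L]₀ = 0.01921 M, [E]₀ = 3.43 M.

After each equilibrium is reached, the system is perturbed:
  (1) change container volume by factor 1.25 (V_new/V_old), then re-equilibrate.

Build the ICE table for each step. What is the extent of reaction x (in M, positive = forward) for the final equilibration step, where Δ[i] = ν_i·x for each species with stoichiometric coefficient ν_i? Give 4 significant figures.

x = 1.6595e-05 M

Q₀ = 0.003079 vs Keq = 2.8330e+05 ⇒ Q<K, forward
Step 1:
                    B           L           E
  Initial     0.08887     0.01921        3.43
  Change     -0.08866       0.133     0.04433
  Equil    2.0794e-04      0.1522       3.474
  solve Keq expr → x = 0.04433; check Q = 2.8330e+05
Then change container volume by factor 1.25 (V_new/V_old).
Step 2:
                    B           L           E
  Initial  1.6636e-04      0.1218       2.779
  Change  -3.3189e-05  4.9784e-05  1.6595e-05
  Equil    1.3317e-04      0.1218       2.779
  solve Keq expr → x = 1.6595e-05; check Q = 2.8330e+05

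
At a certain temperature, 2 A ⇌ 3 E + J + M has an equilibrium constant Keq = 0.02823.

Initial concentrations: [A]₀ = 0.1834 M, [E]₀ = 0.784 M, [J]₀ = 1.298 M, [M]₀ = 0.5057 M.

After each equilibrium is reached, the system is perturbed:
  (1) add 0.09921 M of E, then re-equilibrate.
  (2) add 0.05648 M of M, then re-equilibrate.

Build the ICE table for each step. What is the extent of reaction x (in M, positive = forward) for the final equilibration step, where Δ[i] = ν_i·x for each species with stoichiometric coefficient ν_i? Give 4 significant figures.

x = -0.004045 M

Q₀ = 9.404 vs Keq = 0.02823 ⇒ Q>K, reverse
Step 1:
                    A           E           J           M
  Initial      0.1834       0.784       1.298      0.5057
  Change       0.3403     -0.5105     -0.1702     -0.1702
  Equil        0.5237      0.2735       1.128      0.3355
  solve Keq expr → x = -0.1702; check Q = 0.02823
Then add 0.09921 M of E.
Step 2:
                    A           E           J           M
  Initial      0.5237      0.3727       1.128      0.3355
  Change      0.04865    -0.07298    -0.02433    -0.02433
  Equil        0.5724      0.2997       1.104      0.3112
  solve Keq expr → x = -0.02433; check Q = 0.02823
Then add 0.05648 M of M.
Step 3:
                    A           E           J           M
  Initial      0.5724      0.2997       1.104      0.3677
  Change     0.008089    -0.01213   -0.004045   -0.004045
  Equil        0.5805      0.2876       1.099      0.3636
  solve Keq expr → x = -0.004045; check Q = 0.02823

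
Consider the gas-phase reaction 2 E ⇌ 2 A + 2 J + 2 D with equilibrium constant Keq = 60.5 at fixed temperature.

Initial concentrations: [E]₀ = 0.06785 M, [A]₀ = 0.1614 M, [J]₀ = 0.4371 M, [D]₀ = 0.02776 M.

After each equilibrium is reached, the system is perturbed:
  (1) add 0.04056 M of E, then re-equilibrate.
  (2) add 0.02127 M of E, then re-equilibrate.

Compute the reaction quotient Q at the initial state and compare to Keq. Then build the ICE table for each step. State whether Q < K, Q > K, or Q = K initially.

Q₀ = 8.3312e-04; Q < K (proceeds forward)

Q₀ = 8.3312e-04 vs Keq = 60.5 ⇒ Q<K, forward
Step 1:
                    E           A           J           D
  Initial     0.06785      0.1614      0.4371     0.02776
  Change     -0.06646     0.06646     0.06646     0.06646
  Equil       0.00139      0.2279      0.5036     0.09422
  solve Keq expr → x = 0.03323; check Q = 60.5
Then add 0.04056 M of E.
Step 2:
                    E           A           J           D
  Initial     0.04195      0.2279      0.5036     0.09422
  Change     -0.03946     0.03946     0.03946     0.03946
  Equil      0.002495      0.2673       0.543      0.1337
  solve Keq expr → x = 0.01973; check Q = 60.5
Then add 0.02127 M of E.
Step 3:
                    E           A           J           D
  Initial     0.02376      0.2673       0.543      0.1337
  Change     -0.02055     0.02055     0.02055     0.02055
  Equil      0.003217      0.2879      0.5636      0.1542
  solve Keq expr → x = 0.01027; check Q = 60.5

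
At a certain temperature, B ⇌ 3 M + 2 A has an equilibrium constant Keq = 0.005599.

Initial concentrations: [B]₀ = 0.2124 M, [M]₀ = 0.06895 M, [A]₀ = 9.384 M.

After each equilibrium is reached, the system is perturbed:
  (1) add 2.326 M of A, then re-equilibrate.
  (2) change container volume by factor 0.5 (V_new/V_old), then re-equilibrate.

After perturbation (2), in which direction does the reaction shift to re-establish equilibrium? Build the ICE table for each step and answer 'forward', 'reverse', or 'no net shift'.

Direction: reverse

Q₀ = 0.1359 vs Keq = 0.005599 ⇒ Q>K, reverse
Step 1:
                    B           M           A
  init         0.2124     0.06895       9.384
  Δ           0.01485    -0.04454    -0.02969
  eq           0.2272     0.02441       9.354
  solve Keq expr → x = -0.01485; check Q = 0.005599
Then add 2.326 M of A.
Step 2:
                    B           M           A
  init         0.2272     0.02441       11.68
  Δ          0.001107   -0.003322   -0.002215
  eq           0.2284     0.02109       11.68
  solve Keq expr → x = -0.001107; check Q = 0.005599
Then change container volume by factor 0.5 (V_new/V_old).
Step 3:
                    B           M           A
  init         0.4567     0.04217       23.36
  Δ          0.008442    -0.02533    -0.01688
  eq           0.4652     0.01685       23.34
  solve Keq expr → x = -0.008442; check Q = 0.005599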